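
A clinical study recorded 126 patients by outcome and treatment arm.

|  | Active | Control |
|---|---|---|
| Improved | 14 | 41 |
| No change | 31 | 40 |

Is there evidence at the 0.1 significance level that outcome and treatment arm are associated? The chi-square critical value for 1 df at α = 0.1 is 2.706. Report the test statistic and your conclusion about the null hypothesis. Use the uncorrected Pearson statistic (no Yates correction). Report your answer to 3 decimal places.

Row totals: 55, 71. Column totals: 45, 81. Grand total N = 126.
Expected counts (row total × column total / N):
  Improved, Active: 55×45/126 = 19.6429
  Improved, Control: 55×81/126 = 35.3571
  No change, Active: 71×45/126 = 25.3571
  No change, Control: 71×81/126 = 45.6429
Contributions (O − E)²/E:
  (14 − 19.6429)²/19.6429 = 1.6211
  (41 − 35.3571)²/35.3571 = 0.9006
  (31 − 25.3571)²/25.3571 = 1.2558
  (40 − 45.6429)²/45.6429 = 0.6976
χ² = 1.6211 + 0.9006 + 1.2558 + 0.6976 = 4.475
df = (2−1)(2−1) = 1. Since 4.475 > 2.706, reject the null hypothesis of independence at α = 0.1.

4.475; reject H₀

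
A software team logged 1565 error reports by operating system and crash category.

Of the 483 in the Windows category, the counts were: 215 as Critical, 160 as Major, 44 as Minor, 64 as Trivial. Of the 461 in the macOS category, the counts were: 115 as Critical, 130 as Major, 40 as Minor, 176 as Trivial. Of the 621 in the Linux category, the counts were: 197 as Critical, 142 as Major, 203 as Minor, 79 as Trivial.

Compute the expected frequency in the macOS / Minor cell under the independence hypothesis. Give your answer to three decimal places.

Row total (macOS) = 461; column total (Minor) = 287; grand total N = 1565.
Expected count = (row total × column total) / N = 461 × 287 / 1565 = 84.541.

84.541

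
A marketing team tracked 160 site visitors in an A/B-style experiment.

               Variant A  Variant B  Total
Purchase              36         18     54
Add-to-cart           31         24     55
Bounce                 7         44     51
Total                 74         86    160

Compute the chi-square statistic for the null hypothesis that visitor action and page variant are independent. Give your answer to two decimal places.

Grand total N = 160.
Expected counts (row total × column total / N):
  Purchase, Variant A: 54×74/160 = 24.975
  Purchase, Variant B: 54×86/160 = 29.025
  Add-to-cart, Variant A: 55×74/160 = 25.438
  Add-to-cart, Variant B: 55×86/160 = 29.562
  Bounce, Variant A: 51×74/160 = 23.587
  Bounce, Variant B: 51×86/160 = 27.413
Contributions (O − E)²/E:
  (36 − 24.975)²/24.975 = 4.8669
  (18 − 29.025)²/29.025 = 4.1878
  (31 − 25.438)²/25.438 = 1.2161
  (24 − 29.562)²/29.562 = 1.0465
  (7 − 23.587)²/23.587 = 11.6644
  (44 − 27.413)²/27.413 = 10.0364
χ² = 4.8669 + 4.1878 + 1.2161 + 1.0465 + 11.6644 + 10.0364 = 33.02

33.02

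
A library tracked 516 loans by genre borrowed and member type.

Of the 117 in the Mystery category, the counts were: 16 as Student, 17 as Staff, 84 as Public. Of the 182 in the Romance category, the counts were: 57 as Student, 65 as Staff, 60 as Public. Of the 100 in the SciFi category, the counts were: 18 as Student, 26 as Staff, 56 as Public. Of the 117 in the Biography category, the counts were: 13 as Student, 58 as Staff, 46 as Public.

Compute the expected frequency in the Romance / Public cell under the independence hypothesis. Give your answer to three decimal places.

Row total (Romance) = 182; column total (Public) = 246; grand total N = 516.
Expected count = (row total × column total) / N = 182 × 246 / 516 = 86.767.

86.767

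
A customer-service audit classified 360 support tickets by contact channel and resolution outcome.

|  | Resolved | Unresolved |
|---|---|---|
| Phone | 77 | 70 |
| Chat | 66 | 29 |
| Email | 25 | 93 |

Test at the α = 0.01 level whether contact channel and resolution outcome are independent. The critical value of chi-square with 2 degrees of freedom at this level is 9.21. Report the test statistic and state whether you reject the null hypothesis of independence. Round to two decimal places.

Row totals: 147, 95, 118. Column totals: 168, 192. Grand total N = 360.
Expected counts (row total × column total / N):
  Phone, Resolved: 147×168/360 = 68.6000
  Phone, Unresolved: 147×192/360 = 78.4000
  Chat, Resolved: 95×168/360 = 44.3333
  Chat, Unresolved: 95×192/360 = 50.6667
  Email, Resolved: 118×168/360 = 55.0667
  Email, Unresolved: 118×192/360 = 62.9333
Contributions (O − E)²/E:
  (77 − 68.6000)²/68.6000 = 1.0286
  (70 − 78.4000)²/78.4000 = 0.9000
  (66 − 44.3333)²/44.3333 = 10.5890
  (29 − 50.6667)²/50.6667 = 9.2654
  (25 − 55.0667)²/55.0667 = 16.4166
  (93 − 62.9333)²/62.9333 = 14.3645
χ² = 1.0286 + 0.9000 + 10.5890 + 9.2654 + 16.4166 + 14.3645 = 52.56
df = (3−1)(2−1) = 2. Since 52.56 > 9.21, reject the null hypothesis of independence at α = 0.01.

52.56; reject H₀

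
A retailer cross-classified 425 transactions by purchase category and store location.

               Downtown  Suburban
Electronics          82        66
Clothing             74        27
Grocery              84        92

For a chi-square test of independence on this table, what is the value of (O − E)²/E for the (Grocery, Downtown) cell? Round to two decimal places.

2.38

Row total (Grocery) = 176; column total (Downtown) = 240; N = 425.
Expected count E = 176 × 240 / 425 = 99.388.
Contribution = (O − E)²/E = (84 − 99.388)² / 99.388 = 2.38.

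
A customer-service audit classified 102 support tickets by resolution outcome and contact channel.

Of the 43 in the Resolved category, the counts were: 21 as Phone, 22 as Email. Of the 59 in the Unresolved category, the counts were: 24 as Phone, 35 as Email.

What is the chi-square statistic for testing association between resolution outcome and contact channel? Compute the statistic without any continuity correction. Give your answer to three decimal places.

Row totals: 43, 59. Column totals: 45, 57. Grand total N = 102.
Expected counts (row total × column total / N):
  Resolved, Phone: 43×45/102 = 18.9706
  Resolved, Email: 43×57/102 = 24.0294
  Unresolved, Phone: 59×45/102 = 26.0294
  Unresolved, Email: 59×57/102 = 32.9706
Contributions (O − E)²/E:
  (21 − 18.9706)²/18.9706 = 0.2171
  (22 − 24.0294)²/24.0294 = 0.1714
  (24 − 26.0294)²/26.0294 = 0.1582
  (35 − 32.9706)²/32.9706 = 0.1249
χ² = 0.2171 + 0.1714 + 0.1582 + 0.1249 = 0.672

0.672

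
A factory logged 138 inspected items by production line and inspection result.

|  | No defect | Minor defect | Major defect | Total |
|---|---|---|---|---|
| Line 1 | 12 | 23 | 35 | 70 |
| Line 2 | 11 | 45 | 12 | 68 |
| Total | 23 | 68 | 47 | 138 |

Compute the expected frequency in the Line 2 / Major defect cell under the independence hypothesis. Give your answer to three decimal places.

Row total (Line 2) = 68; column total (Major defect) = 47; grand total N = 138.
Expected count = (row total × column total) / N = 68 × 47 / 138 = 23.159.

23.159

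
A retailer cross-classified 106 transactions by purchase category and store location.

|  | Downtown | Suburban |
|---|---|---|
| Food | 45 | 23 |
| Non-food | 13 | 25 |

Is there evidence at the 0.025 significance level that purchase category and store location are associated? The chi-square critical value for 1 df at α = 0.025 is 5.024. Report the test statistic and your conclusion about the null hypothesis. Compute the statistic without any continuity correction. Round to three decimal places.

10.053; reject H₀

Row totals: 68, 38. Column totals: 58, 48. Grand total N = 106.
Expected counts (row total × column total / N):
  Food, Downtown: 68×58/106 = 37.2075
  Food, Suburban: 68×48/106 = 30.7925
  Non-food, Downtown: 38×58/106 = 20.7925
  Non-food, Suburban: 38×48/106 = 17.2075
Contributions (O − E)²/E:
  (45 − 37.2075)²/37.2075 = 1.6320
  (23 − 30.7925)²/30.7925 = 1.9720
  (13 − 20.7925)²/20.7925 = 2.9204
  (25 − 17.2075)²/17.2075 = 3.5289
χ² = 1.6320 + 1.9720 + 2.9204 + 3.5289 = 10.053
df = (2−1)(2−1) = 1. Since 10.053 > 5.024, reject the null hypothesis of independence at α = 0.025.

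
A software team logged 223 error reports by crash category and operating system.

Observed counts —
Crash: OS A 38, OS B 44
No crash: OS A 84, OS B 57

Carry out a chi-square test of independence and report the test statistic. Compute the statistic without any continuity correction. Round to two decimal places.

3.66

Row totals: 82, 141. Column totals: 122, 101. Grand total N = 223.
Expected counts (row total × column total / N):
  Crash, OS A: 82×122/223 = 44.861
  Crash, OS B: 82×101/223 = 37.139
  No crash, OS A: 141×122/223 = 77.139
  No crash, OS B: 141×101/223 = 63.861
Contributions (O − E)²/E:
  (38 − 44.861)²/44.861 = 1.0493
  (44 − 37.139)²/37.139 = 1.2675
  (84 − 77.139)²/77.139 = 0.6102
  (57 − 63.861)²/63.861 = 0.7371
χ² = 1.0493 + 1.2675 + 0.6102 + 0.7371 = 3.66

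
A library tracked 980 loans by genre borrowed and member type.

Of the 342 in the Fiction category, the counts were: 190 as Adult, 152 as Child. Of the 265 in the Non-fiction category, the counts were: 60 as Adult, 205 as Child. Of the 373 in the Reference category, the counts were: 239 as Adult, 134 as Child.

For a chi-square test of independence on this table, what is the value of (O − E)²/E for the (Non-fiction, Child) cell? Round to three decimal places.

39.294

Row total (Non-fiction) = 265; column total (Child) = 491; N = 980.
Expected count E = 265 × 491 / 980 = 132.7704.
Contribution = (O − E)²/E = (205 − 132.7704)² / 132.7704 = 39.294.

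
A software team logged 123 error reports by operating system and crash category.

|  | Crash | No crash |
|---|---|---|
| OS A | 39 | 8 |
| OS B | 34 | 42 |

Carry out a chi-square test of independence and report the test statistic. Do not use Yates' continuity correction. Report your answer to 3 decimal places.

17.604

Row totals: 47, 76. Column totals: 73, 50. Grand total N = 123.
Expected counts (row total × column total / N):
  OS A, Crash: 47×73/123 = 27.8943
  OS A, No crash: 47×50/123 = 19.1057
  OS B, Crash: 76×73/123 = 45.1057
  OS B, No crash: 76×50/123 = 30.8943
Contributions (O − E)²/E:
  (39 − 27.8943)²/27.8943 = 4.4216
  (8 − 19.1057)²/19.1057 = 6.4555
  (34 − 45.1057)²/45.1057 = 2.7344
  (42 − 30.8943)²/30.8943 = 3.9922
χ² = 4.4216 + 6.4555 + 2.7344 + 3.9922 = 17.604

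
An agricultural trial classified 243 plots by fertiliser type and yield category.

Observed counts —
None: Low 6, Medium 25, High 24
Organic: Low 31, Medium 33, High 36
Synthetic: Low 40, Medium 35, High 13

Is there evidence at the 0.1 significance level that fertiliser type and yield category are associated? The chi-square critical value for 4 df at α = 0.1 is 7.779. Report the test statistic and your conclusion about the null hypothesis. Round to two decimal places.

25.69; reject H₀

Row totals: 55, 100, 88. Column totals: 77, 93, 73. Grand total N = 243.
Expected counts (row total × column total / N):
  None, Low: 55×77/243 = 17.428
  None, Medium: 55×93/243 = 21.049
  None, High: 55×73/243 = 16.523
  Organic, Low: 100×77/243 = 31.687
  Organic, Medium: 100×93/243 = 38.272
  Organic, High: 100×73/243 = 30.041
  Synthetic, Low: 88×77/243 = 27.885
  Synthetic, Medium: 88×93/243 = 33.679
  Synthetic, High: 88×73/243 = 26.436
Contributions (O − E)²/E:
  (6 − 17.428)²/17.428 = 7.4936
  (25 − 21.049)²/21.049 = 0.7416
  (24 − 16.523)²/16.523 = 3.3835
  (31 − 31.687)²/31.687 = 0.0149
  (33 − 38.272)²/38.272 = 0.7262
  (36 − 30.041)²/30.041 = 1.1820
  (40 − 27.885)²/27.885 = 5.2635
  (35 − 33.679)²/33.679 = 0.0518
  (13 − 26.436)²/26.436 = 6.8288
χ² = 7.4936 + 0.7416 + 3.3835 + 0.0149 + 0.7262 + 1.1820 + 5.2635 + 0.0518 + 6.8288 = 25.69
df = (3−1)(3−1) = 4. Since 25.69 > 7.779, reject the null hypothesis of independence at α = 0.1.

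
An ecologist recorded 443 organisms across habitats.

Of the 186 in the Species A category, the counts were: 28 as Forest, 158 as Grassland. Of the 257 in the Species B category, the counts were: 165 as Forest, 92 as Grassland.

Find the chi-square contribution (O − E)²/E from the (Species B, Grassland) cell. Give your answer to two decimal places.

19.39

Row total (Species B) = 257; column total (Grassland) = 250; N = 443.
Expected count E = 257 × 250 / 443 = 145.034.
Contribution = (O − E)²/E = (92 − 145.034)² / 145.034 = 19.39.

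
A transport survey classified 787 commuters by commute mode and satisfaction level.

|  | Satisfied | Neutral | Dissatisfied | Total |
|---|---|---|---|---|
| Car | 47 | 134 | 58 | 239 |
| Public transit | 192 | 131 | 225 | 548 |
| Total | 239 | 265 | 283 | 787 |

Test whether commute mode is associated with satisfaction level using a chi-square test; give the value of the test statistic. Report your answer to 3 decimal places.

77.118

Grand total N = 787.
Expected counts (row total × column total / N):
  Car, Satisfied: 239×239/787 = 72.5807
  Car, Neutral: 239×265/787 = 80.4765
  Car, Dissatisfied: 239×283/787 = 85.9428
  Public transit, Satisfied: 548×239/787 = 166.4193
  Public transit, Neutral: 548×265/787 = 184.5235
  Public transit, Dissatisfied: 548×283/787 = 197.0572
Contributions (O − E)²/E:
  (47 − 72.5807)²/72.5807 = 9.0158
  (134 − 80.4765)²/80.4765 = 35.5975
  (58 − 85.9428)²/85.9428 = 9.0851
  (192 − 166.4193)²/166.4193 = 3.9321
  (131 − 184.5235)²/184.5235 = 15.5252
  (225 − 197.0572)²/197.0572 = 3.9623
χ² = 9.0158 + 35.5975 + 9.0851 + 3.9321 + 15.5252 + 3.9623 = 77.118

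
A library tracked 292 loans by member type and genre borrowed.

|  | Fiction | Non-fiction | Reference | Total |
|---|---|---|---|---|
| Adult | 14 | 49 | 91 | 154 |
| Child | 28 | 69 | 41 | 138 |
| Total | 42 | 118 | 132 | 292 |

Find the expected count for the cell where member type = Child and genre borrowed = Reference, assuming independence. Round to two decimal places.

Row total (Child) = 138; column total (Reference) = 132; grand total N = 292.
Expected count = (row total × column total) / N = 138 × 132 / 292 = 62.38.

62.38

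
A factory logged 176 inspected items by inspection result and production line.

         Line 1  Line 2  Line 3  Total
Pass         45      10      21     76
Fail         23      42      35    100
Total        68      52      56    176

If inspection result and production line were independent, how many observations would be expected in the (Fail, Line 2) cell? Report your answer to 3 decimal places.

29.545

Row total (Fail) = 100; column total (Line 2) = 52; grand total N = 176.
Expected count = (row total × column total) / N = 100 × 52 / 176 = 29.545.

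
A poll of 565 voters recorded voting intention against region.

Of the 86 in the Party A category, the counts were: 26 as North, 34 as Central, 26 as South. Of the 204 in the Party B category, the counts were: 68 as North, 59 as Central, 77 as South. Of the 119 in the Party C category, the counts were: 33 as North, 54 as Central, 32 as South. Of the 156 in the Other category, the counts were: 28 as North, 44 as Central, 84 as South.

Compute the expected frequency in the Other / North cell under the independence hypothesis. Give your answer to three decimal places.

Row total (Other) = 156; column total (North) = 155; grand total N = 565.
Expected count = (row total × column total) / N = 156 × 155 / 565 = 42.796.

42.796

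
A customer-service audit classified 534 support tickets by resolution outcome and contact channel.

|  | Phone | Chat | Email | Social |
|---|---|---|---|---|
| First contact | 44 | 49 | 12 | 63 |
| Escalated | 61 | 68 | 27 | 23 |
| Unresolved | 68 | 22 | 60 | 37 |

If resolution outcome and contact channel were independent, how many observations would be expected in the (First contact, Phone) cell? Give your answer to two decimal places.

54.43

Row total (First contact) = 168; column total (Phone) = 173; grand total N = 534.
Expected count = (row total × column total) / N = 168 × 173 / 534 = 54.43.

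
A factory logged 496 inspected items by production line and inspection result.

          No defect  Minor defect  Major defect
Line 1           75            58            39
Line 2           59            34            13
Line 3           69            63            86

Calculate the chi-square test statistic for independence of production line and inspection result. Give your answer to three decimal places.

32.704

Row totals: 172, 106, 218. Column totals: 203, 155, 138. Grand total N = 496.
Expected counts (row total × column total / N):
  Line 1, No defect: 172×203/496 = 70.3952
  Line 1, Minor defect: 172×155/496 = 53.7500
  Line 1, Major defect: 172×138/496 = 47.8548
  Line 2, No defect: 106×203/496 = 43.3831
  Line 2, Minor defect: 106×155/496 = 33.1250
  Line 2, Major defect: 106×138/496 = 29.4919
  Line 3, No defect: 218×203/496 = 89.2218
  Line 3, Minor defect: 218×155/496 = 68.1250
  Line 3, Major defect: 218×138/496 = 60.6532
Contributions (O − E)²/E:
  (75 − 70.3952)²/70.3952 = 0.3012
  (58 − 53.7500)²/53.7500 = 0.3360
  (39 − 47.8548)²/47.8548 = 1.6384
  (59 − 43.3831)²/43.3831 = 5.6217
  (34 − 33.1250)²/33.1250 = 0.0231
  (13 − 29.4919)²/29.4919 = 9.2223
  (69 − 89.2218)²/89.2218 = 4.5832
  (63 − 68.1250)²/68.1250 = 0.3856
  (86 − 60.6532)²/60.6532 = 10.5924
χ² = 0.3012 + 0.3360 + 1.6384 + 5.6217 + 0.0231 + 9.2223 + 4.5832 + 0.3856 + 10.5924 = 32.704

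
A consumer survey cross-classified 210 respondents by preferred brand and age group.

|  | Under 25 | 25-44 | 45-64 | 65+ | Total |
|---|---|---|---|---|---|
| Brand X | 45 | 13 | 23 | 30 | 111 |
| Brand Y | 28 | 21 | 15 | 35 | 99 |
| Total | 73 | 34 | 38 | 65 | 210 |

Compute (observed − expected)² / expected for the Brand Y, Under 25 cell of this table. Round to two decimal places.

1.20

Row total (Brand Y) = 99; column total (Under 25) = 73; N = 210.
Expected count E = 99 × 73 / 210 = 34.414.
Contribution = (O − E)²/E = (28 − 34.414)² / 34.414 = 1.20.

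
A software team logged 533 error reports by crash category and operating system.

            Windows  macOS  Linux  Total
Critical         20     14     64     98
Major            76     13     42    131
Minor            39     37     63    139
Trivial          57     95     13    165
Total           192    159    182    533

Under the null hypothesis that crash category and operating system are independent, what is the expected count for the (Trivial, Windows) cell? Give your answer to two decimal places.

59.44

Row total (Trivial) = 165; column total (Windows) = 192; grand total N = 533.
Expected count = (row total × column total) / N = 165 × 192 / 533 = 59.44.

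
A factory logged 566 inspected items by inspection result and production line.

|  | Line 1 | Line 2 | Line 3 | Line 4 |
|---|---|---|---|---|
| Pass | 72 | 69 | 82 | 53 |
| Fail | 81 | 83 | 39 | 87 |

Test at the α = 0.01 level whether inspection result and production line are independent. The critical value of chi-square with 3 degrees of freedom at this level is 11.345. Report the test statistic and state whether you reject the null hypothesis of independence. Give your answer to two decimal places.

Row totals: 276, 290. Column totals: 153, 152, 121, 140. Grand total N = 566.
Expected counts (row total × column total / N):
  Pass, Line 1: 276×153/566 = 74.6078
  Pass, Line 2: 276×152/566 = 74.1201
  Pass, Line 3: 276×121/566 = 59.0035
  Pass, Line 4: 276×140/566 = 68.2686
  Fail, Line 1: 290×153/566 = 78.3922
  Fail, Line 2: 290×152/566 = 77.8799
  Fail, Line 3: 290×121/566 = 61.9965
  Fail, Line 4: 290×140/566 = 71.7314
Contributions (O − E)²/E:
  (72 − 74.6078)²/74.6078 = 0.0912
  (69 − 74.1201)²/74.1201 = 0.3537
  (82 − 59.0035)²/59.0035 = 8.9628
  (53 − 68.2686)²/68.2686 = 3.4149
  (81 − 78.3922)²/78.3922 = 0.0868
  (83 − 77.8799)²/77.8799 = 0.3366
  (39 − 61.9965)²/61.9965 = 8.5301
  (87 − 71.7314)²/71.7314 = 3.2500
χ² = 0.0912 + 0.3537 + 8.9628 + 3.4149 + 0.0868 + 0.3366 + 8.5301 + 3.2500 = 25.03
df = (2−1)(4−1) = 3. Since 25.03 > 11.345, reject the null hypothesis of independence at α = 0.01.

25.03; reject H₀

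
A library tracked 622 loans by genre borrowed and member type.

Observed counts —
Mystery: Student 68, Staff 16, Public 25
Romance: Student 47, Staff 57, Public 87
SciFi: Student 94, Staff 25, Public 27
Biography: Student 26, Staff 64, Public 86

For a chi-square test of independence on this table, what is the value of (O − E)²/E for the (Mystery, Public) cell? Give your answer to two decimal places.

Row total (Mystery) = 109; column total (Public) = 225; N = 622.
Expected count E = 109 × 225 / 622 = 39.4293.
Contribution = (O − E)²/E = (25 − 39.4293)² / 39.4293 = 5.28.

5.28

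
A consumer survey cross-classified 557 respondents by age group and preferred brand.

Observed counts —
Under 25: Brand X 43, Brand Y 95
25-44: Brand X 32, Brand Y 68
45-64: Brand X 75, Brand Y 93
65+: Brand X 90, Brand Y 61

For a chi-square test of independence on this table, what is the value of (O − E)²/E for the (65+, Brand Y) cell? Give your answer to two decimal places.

7.24

Row total (65+) = 151; column total (Brand Y) = 317; N = 557.
Expected count E = 151 × 317 / 557 = 85.937.
Contribution = (O − E)²/E = (61 − 85.937)² / 85.937 = 7.24.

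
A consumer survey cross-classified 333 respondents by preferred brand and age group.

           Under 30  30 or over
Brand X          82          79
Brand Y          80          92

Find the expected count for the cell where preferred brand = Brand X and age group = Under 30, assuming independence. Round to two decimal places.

78.32

Row total (Brand X) = 161; column total (Under 30) = 162; grand total N = 333.
Expected count = (row total × column total) / N = 161 × 162 / 333 = 78.32.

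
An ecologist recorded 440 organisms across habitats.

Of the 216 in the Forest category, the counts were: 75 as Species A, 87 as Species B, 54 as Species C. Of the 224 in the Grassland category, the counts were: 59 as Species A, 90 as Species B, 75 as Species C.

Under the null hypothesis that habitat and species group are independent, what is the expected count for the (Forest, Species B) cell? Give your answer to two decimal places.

Row total (Forest) = 216; column total (Species B) = 177; grand total N = 440.
Expected count = (row total × column total) / N = 216 × 177 / 440 = 86.89.

86.89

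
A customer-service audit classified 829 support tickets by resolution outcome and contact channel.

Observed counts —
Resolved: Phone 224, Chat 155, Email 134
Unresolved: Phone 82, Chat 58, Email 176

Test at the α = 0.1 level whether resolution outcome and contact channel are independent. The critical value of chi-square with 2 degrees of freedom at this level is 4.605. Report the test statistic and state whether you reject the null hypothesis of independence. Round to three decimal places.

73.072; reject H₀

Row totals: 513, 316. Column totals: 306, 213, 310. Grand total N = 829.
Expected counts (row total × column total / N):
  Resolved, Phone: 513×306/829 = 189.3583
  Resolved, Chat: 513×213/829 = 131.8082
  Resolved, Email: 513×310/829 = 191.8335
  Unresolved, Phone: 316×306/829 = 116.6417
  Unresolved, Chat: 316×213/829 = 81.1918
  Unresolved, Email: 316×310/829 = 118.1665
Contributions (O − E)²/E:
  (224 − 189.3583)²/189.3583 = 6.3374
  (155 − 131.8082)²/131.8082 = 4.0806
  (134 − 191.8335)²/191.8335 = 17.4355
  (82 − 116.6417)²/116.6417 = 10.2883
  (58 − 81.1918)²/81.1918 = 6.6246
  (176 − 118.1665)²/118.1665 = 28.3051
χ² = 6.3374 + 4.0806 + 17.4355 + 10.2883 + 6.6246 + 28.3051 = 73.072
df = (2−1)(3−1) = 2. Since 73.072 > 4.605, reject the null hypothesis of independence at α = 0.1.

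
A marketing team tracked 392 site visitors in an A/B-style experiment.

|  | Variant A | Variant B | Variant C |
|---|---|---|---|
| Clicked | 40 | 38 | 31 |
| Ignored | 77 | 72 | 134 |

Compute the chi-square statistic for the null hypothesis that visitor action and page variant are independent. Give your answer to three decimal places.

Row totals: 109, 283. Column totals: 117, 110, 165. Grand total N = 392.
Expected counts (row total × column total / N):
  Clicked, Variant A: 109×117/392 = 32.5332
  Clicked, Variant B: 109×110/392 = 30.5867
  Clicked, Variant C: 109×165/392 = 45.8801
  Ignored, Variant A: 283×117/392 = 84.4668
  Ignored, Variant B: 283×110/392 = 79.4133
  Ignored, Variant C: 283×165/392 = 119.1199
Contributions (O − E)²/E:
  (40 − 32.5332)²/32.5332 = 1.7137
  (38 − 30.5867)²/30.5867 = 1.7968
  (31 − 45.8801)²/45.8801 = 4.8260
  (77 − 84.4668)²/84.4668 = 0.6601
  (72 − 79.4133)²/79.4133 = 0.6920
  (134 − 119.1199)²/119.1199 = 1.8588
χ² = 1.7137 + 1.7968 + 4.8260 + 0.6601 + 0.6920 + 1.8588 = 11.547

11.547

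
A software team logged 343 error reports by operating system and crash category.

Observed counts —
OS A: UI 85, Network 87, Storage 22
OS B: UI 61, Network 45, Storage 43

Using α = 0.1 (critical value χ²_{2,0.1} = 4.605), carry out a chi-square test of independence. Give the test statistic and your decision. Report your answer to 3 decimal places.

Row totals: 194, 149. Column totals: 146, 132, 65. Grand total N = 343.
Expected counts (row total × column total / N):
  OS A, UI: 194×146/343 = 82.5773
  OS A, Network: 194×132/343 = 74.6589
  OS A, Storage: 194×65/343 = 36.7638
  OS B, UI: 149×146/343 = 63.4227
  OS B, Network: 149×132/343 = 57.3411
  OS B, Storage: 149×65/343 = 28.2362
Contributions (O − E)²/E:
  (85 − 82.5773)²/82.5773 = 0.0711
  (87 − 74.6589)²/74.6589 = 2.0400
  (22 − 36.7638)²/36.7638 = 5.9289
  (61 − 63.4227)²/63.4227 = 0.0925
  (45 − 57.3411)²/57.3411 = 2.6561
  (43 − 28.2362)²/28.2362 = 7.7195
χ² = 0.0711 + 2.0400 + 5.9289 + 0.0925 + 2.6561 + 7.7195 = 18.508
df = (2−1)(3−1) = 2. Since 18.508 > 4.605, reject the null hypothesis of independence at α = 0.1.

18.508; reject H₀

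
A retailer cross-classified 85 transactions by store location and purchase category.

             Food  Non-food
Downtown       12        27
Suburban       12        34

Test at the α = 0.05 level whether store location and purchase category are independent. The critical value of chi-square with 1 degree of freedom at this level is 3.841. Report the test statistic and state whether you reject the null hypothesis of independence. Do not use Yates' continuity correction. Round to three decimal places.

Row totals: 39, 46. Column totals: 24, 61. Grand total N = 85.
Expected counts (row total × column total / N):
  Downtown, Food: 39×24/85 = 11.0118
  Downtown, Non-food: 39×61/85 = 27.9882
  Suburban, Food: 46×24/85 = 12.9882
  Suburban, Non-food: 46×61/85 = 33.0118
Contributions (O − E)²/E:
  (12 − 11.0118)²/11.0118 = 0.0887
  (27 − 27.9882)²/27.9882 = 0.0349
  (12 − 12.9882)²/12.9882 = 0.0752
  (34 − 33.0118)²/33.0118 = 0.0296
χ² = 0.0887 + 0.0349 + 0.0752 + 0.0296 = 0.228
df = (2−1)(2−1) = 1. Since 0.228 < 3.841, fail to reject the null hypothesis of independence at α = 0.05.

0.228; fail to reject H₀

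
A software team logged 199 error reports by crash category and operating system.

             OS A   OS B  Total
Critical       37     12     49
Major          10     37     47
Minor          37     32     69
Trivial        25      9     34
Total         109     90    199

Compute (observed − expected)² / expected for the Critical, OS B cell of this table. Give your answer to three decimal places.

4.659

Row total (Critical) = 49; column total (OS B) = 90; N = 199.
Expected count E = 49 × 90 / 199 = 22.1608.
Contribution = (O − E)²/E = (12 − 22.1608)² / 22.1608 = 4.659.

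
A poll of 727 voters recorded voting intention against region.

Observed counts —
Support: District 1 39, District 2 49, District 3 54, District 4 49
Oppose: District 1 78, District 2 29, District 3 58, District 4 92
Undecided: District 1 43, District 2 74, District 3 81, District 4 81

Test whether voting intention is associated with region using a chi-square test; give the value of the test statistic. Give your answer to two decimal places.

37.93

Row totals: 191, 257, 279. Column totals: 160, 152, 193, 222. Grand total N = 727.
Expected counts (row total × column total / N):
  Support, District 1: 191×160/727 = 42.036
  Support, District 2: 191×152/727 = 39.934
  Support, District 3: 191×193/727 = 50.706
  Support, District 4: 191×222/727 = 58.325
  Oppose, District 1: 257×160/727 = 56.561
  Oppose, District 2: 257×152/727 = 53.733
  Oppose, District 3: 257×193/727 = 68.227
  Oppose, District 4: 257×222/727 = 78.479
  Undecided, District 1: 279×160/727 = 61.403
  Undecided, District 2: 279×152/727 = 58.333
  Undecided, District 3: 279×193/727 = 74.067
  Undecided, District 4: 279×222/727 = 85.197
Contributions (O − E)²/E:
  (39 − 42.036)²/42.036 = 0.2193
  (49 − 39.934)²/39.934 = 2.0582
  (54 − 50.706)²/50.706 = 0.2140
  (49 − 58.325)²/58.325 = 1.4909
  (78 − 56.561)²/56.561 = 8.1263
  (29 − 53.733)²/53.733 = 11.3845
  (58 − 68.227)²/68.227 = 1.5330
  (92 − 78.479)²/78.479 = 2.3295
  (43 − 61.403)²/61.403 = 5.5155
  (74 − 58.333)²/58.333 = 4.2078
  (81 − 74.067)²/74.067 = 0.6490
  (81 − 85.197)²/85.197 = 0.2068
χ² = 0.2193 + 2.0582 + 0.2140 + 1.4909 + 8.1263 + 11.3845 + 1.5330 + 2.3295 + 5.5155 + 4.2078 + 0.6490 + 0.2068 = 37.93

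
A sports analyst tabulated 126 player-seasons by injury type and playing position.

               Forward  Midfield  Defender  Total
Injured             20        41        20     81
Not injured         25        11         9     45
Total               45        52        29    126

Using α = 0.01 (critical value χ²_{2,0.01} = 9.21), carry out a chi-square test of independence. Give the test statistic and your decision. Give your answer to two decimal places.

12.79; reject H₀

Grand total N = 126.
Expected counts (row total × column total / N):
  Injured, Forward: 81×45/126 = 28.929
  Injured, Midfield: 81×52/126 = 33.429
  Injured, Defender: 81×29/126 = 18.643
  Not injured, Forward: 45×45/126 = 16.071
  Not injured, Midfield: 45×52/126 = 18.571
  Not injured, Defender: 45×29/126 = 10.357
Contributions (O − E)²/E:
  (20 − 28.929)²/28.929 = 2.7560
  (41 − 33.429)²/33.429 = 1.7147
  (20 − 18.643)²/18.643 = 0.0988
  (25 − 16.071)²/16.071 = 4.9609
  (11 − 18.571)²/18.571 = 3.0865
  (9 − 10.357)²/10.357 = 0.1778
χ² = 2.7560 + 1.7147 + 0.0988 + 4.9609 + 3.0865 + 0.1778 = 12.79
df = (2−1)(3−1) = 2. Since 12.79 > 9.21, reject the null hypothesis of independence at α = 0.01.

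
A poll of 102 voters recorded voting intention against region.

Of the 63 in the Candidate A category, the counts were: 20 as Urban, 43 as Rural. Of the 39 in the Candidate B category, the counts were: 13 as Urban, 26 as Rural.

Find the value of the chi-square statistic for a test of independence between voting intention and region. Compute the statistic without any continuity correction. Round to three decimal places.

Row totals: 63, 39. Column totals: 33, 69. Grand total N = 102.
Expected counts (row total × column total / N):
  Candidate A, Urban: 63×33/102 = 20.3824
  Candidate A, Rural: 63×69/102 = 42.6176
  Candidate B, Urban: 39×33/102 = 12.6176
  Candidate B, Rural: 39×69/102 = 26.3824
Contributions (O − E)²/E:
  (20 − 20.3824)²/20.3824 = 0.0072
  (43 − 42.6176)²/42.6176 = 0.0034
  (13 − 12.6176)²/12.6176 = 0.0116
  (26 − 26.3824)²/26.3824 = 0.0055
χ² = 0.0072 + 0.0034 + 0.0116 + 0.0055 = 0.028

0.028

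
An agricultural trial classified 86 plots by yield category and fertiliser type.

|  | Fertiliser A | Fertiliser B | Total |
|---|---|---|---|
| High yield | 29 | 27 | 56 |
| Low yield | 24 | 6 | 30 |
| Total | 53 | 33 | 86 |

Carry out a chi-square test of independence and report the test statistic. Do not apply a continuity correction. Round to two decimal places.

6.58

Grand total N = 86.
Expected counts (row total × column total / N):
  High yield, Fertiliser A: 56×53/86 = 34.512
  High yield, Fertiliser B: 56×33/86 = 21.488
  Low yield, Fertiliser A: 30×53/86 = 18.488
  Low yield, Fertiliser B: 30×33/86 = 11.512
Contributions (O − E)²/E:
  (29 − 34.512)²/34.512 = 0.8803
  (27 − 21.488)²/21.488 = 1.4139
  (24 − 18.488)²/18.488 = 1.6433
  (6 − 11.512)²/11.512 = 2.6392
χ² = 0.8803 + 1.4139 + 1.6433 + 2.6392 = 6.58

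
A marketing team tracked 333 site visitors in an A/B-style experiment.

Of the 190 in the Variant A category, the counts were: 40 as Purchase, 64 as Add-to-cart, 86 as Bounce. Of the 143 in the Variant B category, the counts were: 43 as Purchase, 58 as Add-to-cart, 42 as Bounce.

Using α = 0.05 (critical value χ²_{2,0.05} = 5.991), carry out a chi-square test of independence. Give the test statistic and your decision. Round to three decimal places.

9.076; reject H₀

Row totals: 190, 143. Column totals: 83, 122, 128. Grand total N = 333.
Expected counts (row total × column total / N):
  Variant A, Purchase: 190×83/333 = 47.3574
  Variant A, Add-to-cart: 190×122/333 = 69.6096
  Variant A, Bounce: 190×128/333 = 73.0330
  Variant B, Purchase: 143×83/333 = 35.6426
  Variant B, Add-to-cart: 143×122/333 = 52.3904
  Variant B, Bounce: 143×128/333 = 54.9670
Contributions (O − E)²/E:
  (40 − 47.3574)²/47.3574 = 1.1430
  (64 − 69.6096)²/69.6096 = 0.4521
  (86 − 73.0330)²/73.0330 = 2.3023
  (43 − 35.6426)²/35.6426 = 1.5187
  (58 − 52.3904)²/52.3904 = 0.6006
  (42 − 54.9670)²/54.9670 = 3.0590
χ² = 1.1430 + 0.4521 + 2.3023 + 1.5187 + 0.6006 + 3.0590 = 9.076
df = (2−1)(3−1) = 2. Since 9.076 > 5.991, reject the null hypothesis of independence at α = 0.05.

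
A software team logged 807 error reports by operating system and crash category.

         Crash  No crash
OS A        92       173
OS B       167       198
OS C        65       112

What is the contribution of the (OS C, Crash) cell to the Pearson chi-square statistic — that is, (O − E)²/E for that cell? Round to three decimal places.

Row total (OS C) = 177; column total (Crash) = 324; N = 807.
Expected count E = 177 × 324 / 807 = 71.0632.
Contribution = (O − E)²/E = (65 − 71.0632)² / 71.0632 = 0.517.

0.517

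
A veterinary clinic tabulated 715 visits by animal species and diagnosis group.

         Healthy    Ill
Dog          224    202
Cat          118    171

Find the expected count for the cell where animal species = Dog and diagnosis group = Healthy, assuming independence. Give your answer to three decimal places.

203.765

Row total (Dog) = 426; column total (Healthy) = 342; grand total N = 715.
Expected count = (row total × column total) / N = 426 × 342 / 715 = 203.765.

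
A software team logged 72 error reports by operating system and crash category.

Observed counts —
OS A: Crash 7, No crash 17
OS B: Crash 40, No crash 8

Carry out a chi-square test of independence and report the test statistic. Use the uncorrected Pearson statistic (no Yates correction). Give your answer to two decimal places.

20.71

Row totals: 24, 48. Column totals: 47, 25. Grand total N = 72.
Expected counts (row total × column total / N):
  OS A, Crash: 24×47/72 = 15.667
  OS A, No crash: 24×25/72 = 8.333
  OS B, Crash: 48×47/72 = 31.333
  OS B, No crash: 48×25/72 = 16.667
Contributions (O − E)²/E:
  (7 − 15.667)²/15.667 = 4.7946
  (17 − 8.333)²/8.333 = 9.0144
  (40 − 31.333)²/31.333 = 2.3974
  (8 − 16.667)²/16.667 = 4.5069
χ² = 4.7946 + 9.0144 + 2.3974 + 4.5069 = 20.71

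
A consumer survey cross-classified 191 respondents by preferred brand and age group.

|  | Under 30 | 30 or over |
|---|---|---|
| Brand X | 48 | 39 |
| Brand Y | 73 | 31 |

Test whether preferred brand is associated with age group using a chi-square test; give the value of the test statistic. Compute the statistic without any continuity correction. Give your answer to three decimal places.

4.603

Row totals: 87, 104. Column totals: 121, 70. Grand total N = 191.
Expected counts (row total × column total / N):
  Brand X, Under 30: 87×121/191 = 55.1152
  Brand X, 30 or over: 87×70/191 = 31.8848
  Brand Y, Under 30: 104×121/191 = 65.8848
  Brand Y, 30 or over: 104×70/191 = 38.1152
Contributions (O − E)²/E:
  (48 − 55.1152)²/55.1152 = 0.9186
  (39 − 31.8848)²/31.8848 = 1.5878
  (73 − 65.8848)²/65.8848 = 0.7684
  (31 − 38.1152)²/38.1152 = 1.3282
χ² = 0.9186 + 1.5878 + 0.7684 + 1.3282 = 4.603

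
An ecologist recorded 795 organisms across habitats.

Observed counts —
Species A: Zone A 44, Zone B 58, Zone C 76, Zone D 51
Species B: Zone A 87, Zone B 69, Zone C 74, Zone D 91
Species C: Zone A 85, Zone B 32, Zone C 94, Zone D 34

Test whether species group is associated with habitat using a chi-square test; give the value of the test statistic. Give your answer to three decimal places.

44.364

Row totals: 229, 321, 245. Column totals: 216, 159, 244, 176. Grand total N = 795.
Expected counts (row total × column total / N):
  Species A, Zone A: 229×216/795 = 62.2189
  Species A, Zone B: 229×159/795 = 45.8000
  Species A, Zone C: 229×244/795 = 70.2843
  Species A, Zone D: 229×176/795 = 50.6969
  Species B, Zone A: 321×216/795 = 87.2151
  Species B, Zone B: 321×159/795 = 64.2000
  Species B, Zone C: 321×244/795 = 98.5208
  Species B, Zone D: 321×176/795 = 71.0642
  Species C, Zone A: 245×216/795 = 66.5660
  Species C, Zone B: 245×159/795 = 49.0000
  Species C, Zone C: 245×244/795 = 75.1950
  Species C, Zone D: 245×176/795 = 54.2390
Contributions (O − E)²/E:
  (44 − 62.2189)²/62.2189 = 5.3348
  (58 − 45.8000)²/45.8000 = 3.2498
  (76 − 70.2843)²/70.2843 = 0.4648
  (51 − 50.6969)²/50.6969 = 0.0018
  (87 − 87.2151)²/87.2151 = 0.0005
  (69 − 64.2000)²/64.2000 = 0.3589
  (74 − 98.5208)²/98.5208 = 6.1030
  (91 − 71.0642)²/71.0642 = 5.5926
  (85 − 66.5660)²/66.5660 = 5.1049
  (32 − 49.0000)²/49.0000 = 5.8980
  (94 − 75.1950)²/75.1950 = 4.7028
  (34 − 54.2390)²/54.2390 = 7.5521
χ² = 5.3348 + 3.2498 + 0.4648 + 0.0018 + 0.0005 + 0.3589 + 6.1030 + 5.5926 + 5.1049 + 5.8980 + 4.7028 + 7.5521 = 44.364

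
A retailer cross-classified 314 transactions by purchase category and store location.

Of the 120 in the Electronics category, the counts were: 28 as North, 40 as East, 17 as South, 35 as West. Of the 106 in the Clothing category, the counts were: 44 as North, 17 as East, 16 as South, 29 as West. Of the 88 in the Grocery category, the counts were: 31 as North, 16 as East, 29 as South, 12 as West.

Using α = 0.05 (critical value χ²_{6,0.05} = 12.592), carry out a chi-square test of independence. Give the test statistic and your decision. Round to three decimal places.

31.026; reject H₀

Row totals: 120, 106, 88. Column totals: 103, 73, 62, 76. Grand total N = 314.
Expected counts (row total × column total / N):
  Electronics, North: 120×103/314 = 39.3631
  Electronics, East: 120×73/314 = 27.8981
  Electronics, South: 120×62/314 = 23.6943
  Electronics, West: 120×76/314 = 29.0446
  Clothing, North: 106×103/314 = 34.7707
  Clothing, East: 106×73/314 = 24.6433
  Clothing, South: 106×62/314 = 20.9299
  Clothing, West: 106×76/314 = 25.6561
  Grocery, North: 88×103/314 = 28.8662
  Grocery, East: 88×73/314 = 20.4586
  Grocery, South: 88×62/314 = 17.3758
  Grocery, West: 88×76/314 = 21.2994
Contributions (O − E)²/E:
  (28 − 39.3631)²/39.3631 = 3.2802
  (40 − 27.8981)²/27.8981 = 5.2497
  (17 − 23.6943)²/23.6943 = 1.8913
  (35 − 29.0446)²/29.0446 = 1.2211
  (44 − 34.7707)²/34.7707 = 2.4498
  (17 − 24.6433)²/24.6433 = 2.3706
  (16 − 20.9299)²/20.9299 = 1.1612
  (29 − 25.6561)²/25.6561 = 0.4358
  (31 − 28.8662)²/28.8662 = 0.1577
  (16 − 20.4586)²/20.4586 = 0.9717
  (29 − 17.3758)²/17.3758 = 7.7764
  (12 − 21.2994)²/21.2994 = 4.0602
χ² = 3.2802 + 5.2497 + 1.8913 + 1.2211 + 2.4498 + 2.3706 + 1.1612 + 0.4358 + 0.1577 + 0.9717 + 7.7764 + 4.0602 = 31.026
df = (3−1)(4−1) = 6. Since 31.026 > 12.592, reject the null hypothesis of independence at α = 0.05.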